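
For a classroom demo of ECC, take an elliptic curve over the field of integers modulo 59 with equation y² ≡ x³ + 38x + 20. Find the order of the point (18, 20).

2P: tangent at (18, 20): λ = (3·18² + 38)/(2·20) ≡ 7/40. 40⁻¹ ≡ 31 (mod 59) since 40·31 = 1240 ≡ 1, so λ ≡ 7·31 ≡ 40.
  x = λ² - 18 - 18 = 1600 - 36 ≡ 30; y = λ·(18 - 30) - 20 ≡ 31. → (30, 31)
3P: (30, 31) + (18, 20). λ = (20 - 31)/(18 - 30) ≡ 48/47 mod 59. 47⁻¹ ≡ 54 (mod 59), so λ ≡ 55.
  x = λ² - 30 - 18 = 3025 - 48 ≡ 27; y = λ·(30 - 27) - 31 ≡ 16. → (27, 16)
4P: (27, 16) + (18, 20). λ = (20 - 16)/(18 - 27) ≡ 4/50 mod 59. 50⁻¹ ≡ 13 (mod 59) since 50·13 = 650 ≡ 1, so λ ≡ 52.
  x = λ² - 27 - 18 = 2704 - 45 ≡ 4; y = λ·(27 - 4) - 16 ≡ 0. → (4, 0)
5P: (4, 0) + (18, 20). λ = (20 - 0)/(18 - 4) ≡ 20/14 mod 59. 14⁻¹ ≡ 38 (mod 59), so λ ≡ 52.
  x = λ² - 4 - 18 = 2704 - 22 ≡ 27; y = λ·(4 - 27) - 0 ≡ 43. → (27, 43)
6P: (27, 43) + (18, 20). λ = (20 - 43)/(18 - 27) ≡ 36/50 mod 59. 50⁻¹ ≡ 13 (mod 59), so λ ≡ 55.
  x = λ² - 27 - 18 = 3025 - 45 ≡ 30; y = λ·(27 - 30) - 43 ≡ 28. → (30, 28)
7P: (30, 28) + (18, 20). λ = (20 - 28)/(18 - 30) ≡ 51/47 mod 59. 47⁻¹ ≡ 54 (mod 59) since 47·54 = 2538 ≡ 1, so λ ≡ 40.
  x = λ² - 30 - 18 = 1600 - 48 ≡ 18; y = λ·(30 - 18) - 28 ≡ 39. → (18, 39)
8P: (18, 39) + (18, 20): same x and y₁ ≡ -y₂, so the sum is 𝒪.
8P = 𝒪, so the order is 8.

8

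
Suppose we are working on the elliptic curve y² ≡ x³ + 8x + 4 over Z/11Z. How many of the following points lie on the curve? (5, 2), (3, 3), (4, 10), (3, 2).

(5, 2): 2² ≡ 4, rhs ≡ 4 → on.
(3, 3): 3² ≡ 9, rhs ≡ 0 → off.
(4, 10): 10² ≡ 1, rhs ≡ 1 → on.
(3, 2): 2² ≡ 4, rhs ≡ 0 → off.

2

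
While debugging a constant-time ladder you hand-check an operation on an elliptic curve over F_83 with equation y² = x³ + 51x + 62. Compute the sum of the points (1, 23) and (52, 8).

(1, 23) + (52, 8). λ = (8 - 23)/(52 - 1) ≡ 68/51 mod 83. 51⁻¹ ≡ 70 (mod 83) since 51·70 = 3570 ≡ 1, so λ ≡ 29.
  x = λ² - 1 - 52 = 841 - 53 ≡ 41; y = λ·(1 - 41) - 23 ≡ 62. → (41, 62)

(41, 62)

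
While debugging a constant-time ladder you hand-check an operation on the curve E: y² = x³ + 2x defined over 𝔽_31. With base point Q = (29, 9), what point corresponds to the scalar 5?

Double-and-add on 5 = (101)₂. Start with Q = (29, 9) for the leading 1-bit.
double: tangent at (29, 9): λ = (3·29² + 2)/(2·9) ≡ 14/18. 18⁻¹ ≡ 19 (mod 31) since 18·19 = 342 ≡ 1, so λ ≡ 14·19 ≡ 18.
  x = λ² - 29 - 29 = 324 - 58 ≡ 18; y = λ·(29 - 18) - 9 ≡ 3. → (18, 3)
double: tangent at (18, 3): λ = (3·18² + 2)/(2·3) ≡ 13/6. 6⁻¹ ≡ 26 (mod 31), so λ ≡ 13·26 ≡ 28.
  x = λ² - 18 - 18 = 784 - 36 ≡ 4; y = λ·(18 - 4) - 3 ≡ 17. → (4, 17)
add Q: (4, 17) + (29, 9). λ = (9 - 17)/(29 - 4) ≡ 23/25 mod 31. 25⁻¹ ≡ 5 (mod 31), so λ ≡ 22.
  x = λ² - 4 - 29 = 484 - 33 ≡ 17; y = λ·(4 - 17) - 17 ≡ 7. → (17, 7)

(17, 7)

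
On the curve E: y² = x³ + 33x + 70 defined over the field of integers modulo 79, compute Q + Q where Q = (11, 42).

tangent at (11, 42): λ = (3·11² + 33)/(2·42) ≡ 1/5. 5⁻¹ ≡ 16 (mod 79), so λ ≡ 1·16 ≡ 16.
  x = λ² - 11 - 11 = 256 - 22 ≡ 76; y = λ·(11 - 76) - 42 ≡ 24. → (76, 24)

(76, 24)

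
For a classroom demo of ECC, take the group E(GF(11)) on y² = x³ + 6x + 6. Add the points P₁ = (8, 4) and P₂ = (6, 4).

(8, 4) + (6, 4). λ = (4 - 4)/(6 - 8) ≡ 0/9 mod 11. 9⁻¹ ≡ 5 (mod 11) since 9·5 = 45 ≡ 1, so λ ≡ 0.
  x = λ² - 8 - 6 = 0 - 14 ≡ 8; y = λ·(8 - 8) - 4 ≡ 7. → (8, 7)

(8, 7)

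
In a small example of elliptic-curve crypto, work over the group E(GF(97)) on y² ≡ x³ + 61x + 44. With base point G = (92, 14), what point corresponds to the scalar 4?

Double-and-add on 4 = (100)₂. Start with G = (92, 14) for the leading 1-bit.
double: tangent at (92, 14): λ = (3·92² + 61)/(2·14) ≡ 39/28. 28⁻¹ ≡ 52 (mod 97), so λ ≡ 39·52 ≡ 88.
  x = λ² - 92 - 92 = 7744 - 184 ≡ 91; y = λ·(92 - 91) - 14 ≡ 74. → (91, 74)
double: tangent at (91, 74): λ = (3·91² + 61)/(2·74) ≡ 72/51. 51⁻¹ ≡ 78 (mod 97), so λ ≡ 72·78 ≡ 87.
  x = λ² - 91 - 91 = 7569 - 182 ≡ 15; y = λ·(91 - 15) - 74 ≡ 39. → (15, 39)

(15, 39)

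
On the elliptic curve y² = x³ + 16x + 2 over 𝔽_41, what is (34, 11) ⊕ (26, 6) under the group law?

(32, 21)

(34, 11) + (26, 6). λ = (6 - 11)/(26 - 34) ≡ 36/33 mod 41. 33⁻¹ ≡ 5 (mod 41), so λ ≡ 16.
  x = λ² - 34 - 26 = 256 - 60 ≡ 32; y = λ·(34 - 32) - 11 ≡ 21. → (32, 21)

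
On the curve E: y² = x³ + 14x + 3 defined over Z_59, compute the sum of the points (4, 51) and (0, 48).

(15, 44)

(4, 51) + (0, 48). λ = (48 - 51)/(0 - 4) ≡ 56/55 mod 59. 55⁻¹ ≡ 44 (mod 59) since 55·44 = 2420 ≡ 1, so λ ≡ 45.
  x = λ² - 4 - 0 = 2025 - 4 ≡ 15; y = λ·(4 - 15) - 51 ≡ 44. → (15, 44)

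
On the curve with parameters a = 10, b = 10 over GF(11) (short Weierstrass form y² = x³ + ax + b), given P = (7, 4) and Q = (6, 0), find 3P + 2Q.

First 3P:
Repeated addition: build up to 3P.
2P: tangent at (7, 4): λ = (3·7² + 10)/(2·4) ≡ 3/8. 8⁻¹ ≡ 7 (mod 11), so λ ≡ 3·7 ≡ 10.
  x = λ² - 7 - 7 = 100 - 14 ≡ 9; y = λ·(7 - 9) - 4 ≡ 9. → (9, 9)
3P: (9, 9) + (7, 4). λ = (4 - 9)/(7 - 9) ≡ 6/9 mod 11. 9⁻¹ ≡ 5 (mod 11), so λ ≡ 8.
  x = λ² - 9 - 7 = 64 - 16 ≡ 4; y = λ·(9 - 4) - 9 ≡ 9. → (4, 9)
3P = (4, 9).
Next 2Q:
Repeated addition: build up to 2Q.
2Q: (6, 0) + (6, 0): same x and y₁ ≡ -y₂, so the sum is O.
2Q = O.
Finally 3P + 2Q:
(4, 9) + O = (4, 9) (identity).

(4, 9)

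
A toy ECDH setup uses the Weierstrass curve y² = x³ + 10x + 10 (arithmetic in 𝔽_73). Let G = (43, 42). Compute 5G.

(35, 26)

Double-and-add on 5 = (101)₂. Start with G = (43, 42) for the leading 1-bit.
double: tangent at (43, 42): λ = (3·43² + 10)/(2·42) ≡ 9/11. 11⁻¹ ≡ 20 (mod 73) since 11·20 = 220 ≡ 1, so λ ≡ 9·20 ≡ 34.
  x = λ² - 43 - 43 = 1156 - 86 ≡ 48; y = λ·(43 - 48) - 42 ≡ 7. → (48, 7)
double: tangent at (48, 7): λ = (3·48² + 10)/(2·7) ≡ 60/14. 14⁻¹ ≡ 47 (mod 73) since 14·47 = 658 ≡ 1, so λ ≡ 60·47 ≡ 46.
  x = λ² - 48 - 48 = 2116 - 96 ≡ 49; y = λ·(48 - 49) - 7 ≡ 20. → (49, 20)
add G: (49, 20) + (43, 42). λ = (42 - 20)/(43 - 49) ≡ 22/67 mod 73. 67⁻¹ ≡ 12 (mod 73), so λ ≡ 45.
  x = λ² - 49 - 43 = 2025 - 92 ≡ 35; y = λ·(49 - 35) - 20 ≡ 26. → (35, 26)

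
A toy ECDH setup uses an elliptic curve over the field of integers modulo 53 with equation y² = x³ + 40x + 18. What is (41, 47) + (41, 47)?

(40, 2)

tangent at (41, 47): λ = (3·41² + 40)/(2·47) ≡ 48/41. 41⁻¹ ≡ 22 (mod 53), so λ ≡ 48·22 ≡ 49.
  x = λ² - 41 - 41 = 2401 - 82 ≡ 40; y = λ·(41 - 40) - 47 ≡ 2. → (40, 2)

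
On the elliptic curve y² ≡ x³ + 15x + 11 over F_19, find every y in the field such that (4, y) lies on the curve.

none

x³ + 15x + 11 = 135 ≡ 2 (mod 19).
2 is a non-residue mod 19; no y exists.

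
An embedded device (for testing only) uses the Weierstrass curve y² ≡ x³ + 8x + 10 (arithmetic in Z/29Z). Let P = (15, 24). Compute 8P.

Double-and-add on 8 = (1000)₂. Start with P = (15, 24) for the leading 1-bit.
double: tangent at (15, 24): λ = (3·15² + 8)/(2·24) ≡ 16/19. 19⁻¹ ≡ 26 (mod 29), so λ ≡ 16·26 ≡ 10.
  x = λ² - 15 - 15 = 100 - 30 ≡ 12; y = λ·(15 - 12) - 24 ≡ 6. → (12, 6)
double: tangent at (12, 6): λ = (3·12² + 8)/(2·6) ≡ 5/12. 12⁻¹ ≡ 17 (mod 29), so λ ≡ 5·17 ≡ 27.
  x = λ² - 12 - 12 = 729 - 24 ≡ 9; y = λ·(12 - 9) - 6 ≡ 17. → (9, 17)
double: tangent at (9, 17): λ = (3·9² + 8)/(2·17) ≡ 19/5. 5⁻¹ ≡ 6 (mod 29), so λ ≡ 19·6 ≡ 27.
  x = λ² - 9 - 9 = 729 - 18 ≡ 15; y = λ·(9 - 15) - 17 ≡ 24. → (15, 24)

(15, 24)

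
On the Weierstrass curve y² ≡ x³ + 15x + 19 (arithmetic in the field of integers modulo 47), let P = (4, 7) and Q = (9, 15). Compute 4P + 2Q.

First 4P:
Double-and-add on 4 = (100)₂. Start with P = (4, 7) for the leading 1-bit.
double: tangent at (4, 7): λ = (3·4² + 15)/(2·7) ≡ 16/14. 14⁻¹ ≡ 37 (mod 47) since 14·37 = 518 ≡ 1, so λ ≡ 16·37 ≡ 28.
  x = λ² - 4 - 4 = 784 - 8 ≡ 24; y = λ·(4 - 24) - 7 ≡ 44. → (24, 44)
double: tangent at (24, 44): λ = (3·24² + 15)/(2·44) ≡ 4/41. 41⁻¹ ≡ 39 (mod 47) since 41·39 = 1599 ≡ 1, so λ ≡ 4·39 ≡ 15.
  x = λ² - 24 - 24 = 225 - 48 ≡ 36; y = λ·(24 - 36) - 44 ≡ 11. → (36, 11)
4P = (36, 11).
Next 2Q:
Repeated addition: build up to 2Q.
2Q: tangent at (9, 15): λ = (3·9² + 15)/(2·15) ≡ 23/30. 30⁻¹ ≡ 11 (mod 47), so λ ≡ 23·11 ≡ 18.
  x = λ² - 9 - 9 = 324 - 18 ≡ 24; y = λ·(9 - 24) - 15 ≡ 44. → (24, 44)
2Q = (24, 44).
Finally 4P + 2Q:
(36, 11) + (24, 44). λ = (44 - 11)/(24 - 36) ≡ 33/35 mod 47. 35⁻¹ ≡ 43 (mod 47), so λ ≡ 9.
  x = λ² - 36 - 24 = 81 - 60 ≡ 21; y = λ·(36 - 21) - 11 ≡ 30. → (21, 30)

(21, 30)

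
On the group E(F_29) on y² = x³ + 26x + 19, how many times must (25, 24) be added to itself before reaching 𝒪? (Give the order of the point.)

8

2P: tangent at (25, 24): λ = (3·25² + 26)/(2·24) ≡ 16/19. 19⁻¹ ≡ 26 (mod 29) since 19·26 = 494 ≡ 1, so λ ≡ 16·26 ≡ 10.
  x = λ² - 25 - 25 = 100 - 50 ≡ 21; y = λ·(25 - 21) - 24 ≡ 16. → (21, 16)
3P: (21, 16) + (25, 24). λ = (24 - 16)/(25 - 21) ≡ 8/4 mod 29. 4⁻¹ ≡ 22 (mod 29) since 4·22 = 88 ≡ 1, so λ ≡ 2.
  x = λ² - 21 - 25 = 4 - 46 ≡ 16; y = λ·(21 - 16) - 16 ≡ 23. → (16, 23)
4P: (16, 23) + (25, 24). λ = (24 - 23)/(25 - 16) ≡ 1/9 mod 29. 9⁻¹ ≡ 13 (mod 29), so λ ≡ 13.
  x = λ² - 16 - 25 = 169 - 41 ≡ 12; y = λ·(16 - 12) - 23 ≡ 0. → (12, 0)
5P: (12, 0) + (25, 24). λ = (24 - 0)/(25 - 12) ≡ 24/13 mod 29. 13⁻¹ ≡ 9 (mod 29), so λ ≡ 13.
  x = λ² - 12 - 25 = 169 - 37 ≡ 16; y = λ·(12 - 16) - 0 ≡ 6. → (16, 6)
6P: (16, 6) + (25, 24). λ = (24 - 6)/(25 - 16) ≡ 18/9 mod 29. 9⁻¹ ≡ 13 (mod 29), so λ ≡ 2.
  x = λ² - 16 - 25 = 4 - 41 ≡ 21; y = λ·(16 - 21) - 6 ≡ 13. → (21, 13)
7P: (21, 13) + (25, 24). λ = (24 - 13)/(25 - 21) ≡ 11/4 mod 29. 4⁻¹ ≡ 22 (mod 29), so λ ≡ 10.
  x = λ² - 21 - 25 = 100 - 46 ≡ 25; y = λ·(21 - 25) - 13 ≡ 5. → (25, 5)
8P: (25, 5) + (25, 24): same x and y₁ ≡ -y₂, so the sum is 𝒪.
8P = 𝒪, so the order is 8.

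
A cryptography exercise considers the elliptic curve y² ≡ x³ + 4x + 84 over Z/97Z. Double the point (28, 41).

tangent at (28, 41): λ = (3·28² + 4)/(2·41) ≡ 28/82. 82⁻¹ ≡ 84 (mod 97), so λ ≡ 28·84 ≡ 24.
  x = λ² - 28 - 28 = 576 - 56 ≡ 35; y = λ·(28 - 35) - 41 ≡ 82. → (35, 82)

(35, 82)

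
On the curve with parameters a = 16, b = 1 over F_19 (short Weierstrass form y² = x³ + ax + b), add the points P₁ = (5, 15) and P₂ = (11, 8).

(7, 0)

(5, 15) + (11, 8). λ = (8 - 15)/(11 - 5) ≡ 12/6 mod 19. 6⁻¹ ≡ 16 (mod 19), so λ ≡ 2.
  x = λ² - 5 - 11 = 4 - 16 ≡ 7; y = λ·(5 - 7) - 15 ≡ 0. → (7, 0)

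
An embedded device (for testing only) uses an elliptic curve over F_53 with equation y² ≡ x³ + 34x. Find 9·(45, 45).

(21, 45)

Write Q = (45, 45).
Repeated addition: build up to 9Q.
2Q: tangent at (45, 45): λ = (3·45² + 34)/(2·45) ≡ 14/37. 37⁻¹ ≡ 43 (mod 53), so λ ≡ 14·43 ≡ 19.
  x = λ² - 45 - 45 = 361 - 90 ≡ 6; y = λ·(45 - 6) - 45 ≡ 7. → (6, 7)
3Q: (6, 7) + (45, 45). λ = (45 - 7)/(45 - 6) ≡ 38/39 mod 53. 39⁻¹ ≡ 34 (mod 53), so λ ≡ 20.
  x = λ² - 6 - 45 = 400 - 51 ≡ 31; y = λ·(6 - 31) - 7 ≡ 23. → (31, 23)
4Q: (31, 23) + (45, 45). λ = (45 - 23)/(45 - 31) ≡ 22/14 mod 53. 14⁻¹ ≡ 19 (mod 53), so λ ≡ 47.
  x = λ² - 31 - 45 = 2209 - 76 ≡ 13; y = λ·(31 - 13) - 23 ≡ 28. → (13, 28)
5Q: (13, 28) + (45, 45). λ = (45 - 28)/(45 - 13) ≡ 17/32 mod 53. 32⁻¹ ≡ 5 (mod 53) since 32·5 = 160 ≡ 1, so λ ≡ 32.
  x = λ² - 13 - 45 = 1024 - 58 ≡ 12; y = λ·(13 - 12) - 28 ≡ 4. → (12, 4)
6Q: (12, 4) + (45, 45). λ = (45 - 4)/(45 - 12) ≡ 41/33 mod 53. 33⁻¹ ≡ 45 (mod 53), so λ ≡ 43.
  x = λ² - 12 - 45 = 1849 - 57 ≡ 43; y = λ·(12 - 43) - 4 ≡ 41. → (43, 41)
7Q: (43, 41) + (45, 45). λ = (45 - 41)/(45 - 43) ≡ 4/2 mod 53. 2⁻¹ ≡ 27 (mod 53) since 2·27 = 54 ≡ 1, so λ ≡ 2.
  x = λ² - 43 - 45 = 4 - 88 ≡ 22; y = λ·(43 - 22) - 41 ≡ 1. → (22, 1)
8Q: (22, 1) + (45, 45). λ = (45 - 1)/(45 - 22) ≡ 44/23 mod 53. 23⁻¹ ≡ 30 (mod 53), so λ ≡ 48.
  x = λ² - 22 - 45 = 2304 - 67 ≡ 11; y = λ·(22 - 11) - 1 ≡ 50. → (11, 50)
9Q: (11, 50) + (45, 45). λ = (45 - 50)/(45 - 11) ≡ 48/34 mod 53. 34⁻¹ ≡ 39 (mod 53), so λ ≡ 17.
  x = λ² - 11 - 45 = 289 - 56 ≡ 21; y = λ·(11 - 21) - 50 ≡ 45. → (21, 45)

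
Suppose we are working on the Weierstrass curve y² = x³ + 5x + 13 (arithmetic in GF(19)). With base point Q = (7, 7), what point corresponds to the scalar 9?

(5, 12)

Repeated addition: build up to 9Q.
2Q: tangent at (7, 7): λ = (3·7² + 5)/(2·7) ≡ 0/14. 14⁻¹ ≡ 15 (mod 19), so λ ≡ 0·15 ≡ 0.
  x = λ² - 7 - 7 = 0 - 14 ≡ 5; y = λ·(7 - 5) - 7 ≡ 12. → (5, 12)
3Q: (5, 12) + (7, 7). λ = (7 - 12)/(7 - 5) ≡ 14/2 mod 19. 2⁻¹ ≡ 10 (mod 19), so λ ≡ 7.
  x = λ² - 5 - 7 = 49 - 12 ≡ 18; y = λ·(5 - 18) - 12 ≡ 11. → (18, 11)
4Q: (18, 11) + (7, 7). λ = (7 - 11)/(7 - 18) ≡ 15/8 mod 19. 8⁻¹ ≡ 12 (mod 19) since 8·12 = 96 ≡ 1, so λ ≡ 9.
  x = λ² - 18 - 7 = 81 - 25 ≡ 18; y = λ·(18 - 18) - 11 ≡ 8. → (18, 8)
5Q: (18, 8) + (7, 7). λ = (7 - 8)/(7 - 18) ≡ 18/8 mod 19. 8⁻¹ ≡ 12 (mod 19) since 8·12 = 96 ≡ 1, so λ ≡ 7.
  x = λ² - 18 - 7 = 49 - 25 ≡ 5; y = λ·(18 - 5) - 8 ≡ 7. → (5, 7)
6Q: (5, 7) + (7, 7). λ = (7 - 7)/(7 - 5) ≡ 0/2 mod 19. 2⁻¹ ≡ 10 (mod 19), so λ ≡ 0.
  x = λ² - 5 - 7 = 0 - 12 ≡ 7; y = λ·(5 - 7) - 7 ≡ 12. → (7, 12)
7Q: (7, 12) + (7, 7): same x and y₁ ≡ -y₂, so the sum is 𝒪.
8Q: 𝒪 + (7, 7) = (7, 7) (identity).
9Q: tangent at (7, 7): λ = (3·7² + 5)/(2·7) ≡ 0/14. 14⁻¹ ≡ 15 (mod 19), so λ ≡ 0·15 ≡ 0.
  x = λ² - 7 - 7 = 0 - 14 ≡ 5; y = λ·(7 - 5) - 7 ≡ 12. → (5, 12)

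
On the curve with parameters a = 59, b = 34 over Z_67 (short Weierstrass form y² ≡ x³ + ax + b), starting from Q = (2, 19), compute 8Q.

Double-and-add on 8 = (1000)₂. Start with Q = (2, 19) for the leading 1-bit.
double: tangent at (2, 19): λ = (3·2² + 59)/(2·19) ≡ 4/38. 38⁻¹ ≡ 30 (mod 67) since 38·30 = 1140 ≡ 1, so λ ≡ 4·30 ≡ 53.
  x = λ² - 2 - 2 = 2809 - 4 ≡ 58; y = λ·(2 - 58) - 19 ≡ 28. → (58, 28)
double: tangent at (58, 28): λ = (3·58² + 59)/(2·28) ≡ 34/56. 56⁻¹ ≡ 6 (mod 67), so λ ≡ 34·6 ≡ 3.
  x = λ² - 58 - 58 = 9 - 116 ≡ 27; y = λ·(58 - 27) - 28 ≡ 65. → (27, 65)
double: tangent at (27, 65): λ = (3·27² + 59)/(2·65) ≡ 35/63. 63⁻¹ ≡ 50 (mod 67), so λ ≡ 35·50 ≡ 8.
  x = λ² - 27 - 27 = 64 - 54 ≡ 10; y = λ·(27 - 10) - 65 ≡ 4. → (10, 4)

(10, 4)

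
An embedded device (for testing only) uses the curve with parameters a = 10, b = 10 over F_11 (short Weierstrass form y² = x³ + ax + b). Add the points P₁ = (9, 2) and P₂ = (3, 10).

(9, 2) + (3, 10). λ = (10 - 2)/(3 - 9) ≡ 8/5 mod 11. 5⁻¹ ≡ 9 (mod 11), so λ ≡ 6.
  x = λ² - 9 - 3 = 36 - 12 ≡ 2; y = λ·(9 - 2) - 2 ≡ 7. → (2, 7)

(2, 7)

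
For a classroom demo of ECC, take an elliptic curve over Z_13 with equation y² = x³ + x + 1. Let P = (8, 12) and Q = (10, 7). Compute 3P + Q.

O

First 3P:
Repeated addition: build up to 3P.
2P: tangent at (8, 12): λ = (3·8² + 1)/(2·12) ≡ 11/11. 11⁻¹ ≡ 6 (mod 13) since 11·6 = 66 ≡ 1, so λ ≡ 11·6 ≡ 1.
  x = λ² - 8 - 8 = 1 - 16 ≡ 11; y = λ·(8 - 11) - 12 ≡ 11. → (11, 11)
3P: (11, 11) + (8, 12). λ = (12 - 11)/(8 - 11) ≡ 1/10 mod 13. 10⁻¹ ≡ 4 (mod 13), so λ ≡ 4.
  x = λ² - 11 - 8 = 16 - 19 ≡ 10; y = λ·(11 - 10) - 11 ≡ 6. → (10, 6)
3P = (10, 6).
Finally 3P + Q:
(10, 6) + (10, 7): same x and y₁ ≡ -y₂, so the sum is ∞.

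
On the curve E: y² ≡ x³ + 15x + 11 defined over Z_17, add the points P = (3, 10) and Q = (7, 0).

(3, 10) + (7, 0). λ = (0 - 10)/(7 - 3) ≡ 7/4 mod 17. 4⁻¹ ≡ 13 (mod 17) since 4·13 = 52 ≡ 1, so λ ≡ 6.
  x = λ² - 3 - 7 = 36 - 10 ≡ 9; y = λ·(3 - 9) - 10 ≡ 5. → (9, 5)

(9, 5)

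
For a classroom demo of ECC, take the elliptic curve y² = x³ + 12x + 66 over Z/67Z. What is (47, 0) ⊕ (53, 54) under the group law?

(48, 58)

(47, 0) + (53, 54). λ = (54 - 0)/(53 - 47) ≡ 54/6 mod 67. 6⁻¹ ≡ 56 (mod 67), so λ ≡ 9.
  x = λ² - 47 - 53 = 81 - 100 ≡ 48; y = λ·(47 - 48) - 0 ≡ 58. → (48, 58)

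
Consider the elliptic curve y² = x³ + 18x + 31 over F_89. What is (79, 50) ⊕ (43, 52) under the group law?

(79, 50) + (43, 52). λ = (52 - 50)/(43 - 79) ≡ 2/53 mod 89. 53⁻¹ ≡ 42 (mod 89), so λ ≡ 84.
  x = λ² - 79 - 43 = 7056 - 122 ≡ 81; y = λ·(79 - 81) - 50 ≡ 49. → (81, 49)

(81, 49)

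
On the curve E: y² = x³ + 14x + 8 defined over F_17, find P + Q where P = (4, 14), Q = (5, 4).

(6, 6)

(4, 14) + (5, 4). λ = (4 - 14)/(5 - 4) ≡ 7/1 mod 17. 1⁻¹ ≡ 1 (mod 17), so λ ≡ 7.
  x = λ² - 4 - 5 = 49 - 9 ≡ 6; y = λ·(4 - 6) - 14 ≡ 6. → (6, 6)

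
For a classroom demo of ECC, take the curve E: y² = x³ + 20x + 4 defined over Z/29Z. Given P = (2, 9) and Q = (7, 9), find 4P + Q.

First 4P:
Repeated addition: build up to 4P.
2P: tangent at (2, 9): λ = (3·2² + 20)/(2·9) ≡ 3/18. 18⁻¹ ≡ 21 (mod 29), so λ ≡ 3·21 ≡ 5.
  x = λ² - 2 - 2 = 25 - 4 ≡ 21; y = λ·(2 - 21) - 9 ≡ 12. → (21, 12)
3P: (21, 12) + (2, 9). λ = (9 - 12)/(2 - 21) ≡ 26/10 mod 29. 10⁻¹ ≡ 3 (mod 29), so λ ≡ 20.
  x = λ² - 21 - 2 = 400 - 23 ≡ 0; y = λ·(21 - 0) - 12 ≡ 2. → (0, 2)
4P: (0, 2) + (2, 9). λ = (9 - 2)/(2 - 0) ≡ 7/2 mod 29. 2⁻¹ ≡ 15 (mod 29) since 2·15 = 30 ≡ 1, so λ ≡ 18.
  x = λ² - 0 - 2 = 324 - 2 ≡ 3; y = λ·(0 - 3) - 2 ≡ 2. → (3, 2)
4P = (3, 2).
Finally 4P + Q:
(3, 2) + (7, 9). λ = (9 - 2)/(7 - 3) ≡ 7/4 mod 29. 4⁻¹ ≡ 22 (mod 29), so λ ≡ 9.
  x = λ² - 3 - 7 = 81 - 10 ≡ 13; y = λ·(3 - 13) - 2 ≡ 24. → (13, 24)

(13, 24)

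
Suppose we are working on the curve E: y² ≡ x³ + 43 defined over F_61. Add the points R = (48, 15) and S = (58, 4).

(41, 20)

(48, 15) + (58, 4). λ = (4 - 15)/(58 - 48) ≡ 50/10 mod 61. 10⁻¹ ≡ 55 (mod 61) since 10·55 = 550 ≡ 1, so λ ≡ 5.
  x = λ² - 48 - 58 = 25 - 106 ≡ 41; y = λ·(48 - 41) - 15 ≡ 20. → (41, 20)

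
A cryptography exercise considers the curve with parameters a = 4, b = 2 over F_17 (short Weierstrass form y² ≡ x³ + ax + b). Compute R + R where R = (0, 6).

tangent at (0, 6): λ = (3·0² + 4)/(2·6) ≡ 4/12. 12⁻¹ ≡ 10 (mod 17), so λ ≡ 4·10 ≡ 6.
  x = λ² - 0 - 0 = 36 - 0 ≡ 2; y = λ·(0 - 2) - 6 ≡ 16. → (2, 16)

(2, 16)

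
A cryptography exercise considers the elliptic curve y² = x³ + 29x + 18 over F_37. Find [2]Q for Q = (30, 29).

tangent at (30, 29): λ = (3·30² + 29)/(2·29) ≡ 28/21. 21⁻¹ ≡ 30 (mod 37), so λ ≡ 28·30 ≡ 26.
  x = λ² - 30 - 30 = 676 - 60 ≡ 24; y = λ·(30 - 24) - 29 ≡ 16. → (24, 16)

(24, 16)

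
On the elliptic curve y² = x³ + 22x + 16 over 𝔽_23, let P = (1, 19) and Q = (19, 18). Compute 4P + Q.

First 4P:
Repeated addition: build up to 4P.
2P: tangent at (1, 19): λ = (3·1² + 22)/(2·19) ≡ 2/15. 15⁻¹ ≡ 20 (mod 23), so λ ≡ 2·20 ≡ 17.
  x = λ² - 1 - 1 = 289 - 2 ≡ 11; y = λ·(1 - 11) - 19 ≡ 18. → (11, 18)
3P: (11, 18) + (1, 19). λ = (19 - 18)/(1 - 11) ≡ 1/13 mod 23. 13⁻¹ ≡ 16 (mod 23), so λ ≡ 16.
  x = λ² - 11 - 1 = 256 - 12 ≡ 14; y = λ·(11 - 14) - 18 ≡ 3. → (14, 3)
4P: (14, 3) + (1, 19). λ = (19 - 3)/(1 - 14) ≡ 16/10 mod 23. 10⁻¹ ≡ 7 (mod 23), so λ ≡ 20.
  x = λ² - 14 - 1 = 400 - 15 ≡ 17; y = λ·(14 - 17) - 3 ≡ 6. → (17, 6)
4P = (17, 6).
Finally 4P + Q:
(17, 6) + (19, 18). λ = (18 - 6)/(19 - 17) ≡ 12/2 mod 23. 2⁻¹ ≡ 12 (mod 23), so λ ≡ 6.
  x = λ² - 17 - 19 = 36 - 36 ≡ 0; y = λ·(17 - 0) - 6 ≡ 4. → (0, 4)

(0, 4)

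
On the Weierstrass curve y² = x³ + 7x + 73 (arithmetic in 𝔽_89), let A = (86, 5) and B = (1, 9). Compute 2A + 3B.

First 2A:
Repeated addition: build up to 2A.
2A: tangent at (86, 5): λ = (3·86² + 7)/(2·5) ≡ 34/10. 10⁻¹ ≡ 9 (mod 89), so λ ≡ 34·9 ≡ 39.
  x = λ² - 86 - 86 = 1521 - 172 ≡ 14; y = λ·(86 - 14) - 5 ≡ 44. → (14, 44)
2A = (14, 44).
Next 3B:
Repeated addition: build up to 3B.
2B: tangent at (1, 9): λ = (3·1² + 7)/(2·9) ≡ 10/18. 18⁻¹ ≡ 5 (mod 89) since 18·5 = 90 ≡ 1, so λ ≡ 10·5 ≡ 50.
  x = λ² - 1 - 1 = 2500 - 2 ≡ 6; y = λ·(1 - 6) - 9 ≡ 8. → (6, 8)
3B: (6, 8) + (1, 9). λ = (9 - 8)/(1 - 6) ≡ 1/84 mod 89. 84⁻¹ ≡ 71 (mod 89), so λ ≡ 71.
  x = λ² - 6 - 1 = 5041 - 7 ≡ 50; y = λ·(6 - 50) - 8 ≡ 72. → (50, 72)
3B = (50, 72).
Finally 2A + 3B:
(14, 44) + (50, 72). λ = (72 - 44)/(50 - 14) ≡ 28/36 mod 89. 36⁻¹ ≡ 47 (mod 89), so λ ≡ 70.
  x = λ² - 14 - 50 = 4900 - 64 ≡ 30; y = λ·(14 - 30) - 44 ≡ 82. → (30, 82)

(30, 82)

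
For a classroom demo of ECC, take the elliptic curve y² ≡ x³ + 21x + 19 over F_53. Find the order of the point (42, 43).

10

2P: tangent at (42, 43): λ = (3·42² + 21)/(2·43) ≡ 13/33. 33⁻¹ ≡ 45 (mod 53), so λ ≡ 13·45 ≡ 2.
  x = λ² - 42 - 42 = 4 - 84 ≡ 26; y = λ·(42 - 26) - 43 ≡ 42. → (26, 42)
3P: (26, 42) + (42, 43). λ = (43 - 42)/(42 - 26) ≡ 1/16 mod 53. 16⁻¹ ≡ 10 (mod 53), so λ ≡ 10.
  x = λ² - 26 - 42 = 100 - 68 ≡ 32; y = λ·(26 - 32) - 42 ≡ 4. → (32, 4)
4P: (32, 4) + (42, 43). λ = (43 - 4)/(42 - 32) ≡ 39/10 mod 53. 10⁻¹ ≡ 16 (mod 53) since 10·16 = 160 ≡ 1, so λ ≡ 41.
  x = λ² - 32 - 42 = 1681 - 74 ≡ 17; y = λ·(32 - 17) - 4 ≡ 28. → (17, 28)
5P: (17, 28) + (42, 43). λ = (43 - 28)/(42 - 17) ≡ 15/25 mod 53. 25⁻¹ ≡ 17 (mod 53) since 25·17 = 425 ≡ 1, so λ ≡ 43.
  x = λ² - 17 - 42 = 1849 - 59 ≡ 41; y = λ·(17 - 41) - 28 ≡ 0. → (41, 0)
6P: (41, 0) + (42, 43). λ = (43 - 0)/(42 - 41) ≡ 43/1 mod 53. 1⁻¹ ≡ 1 (mod 53), so λ ≡ 43.
  x = λ² - 41 - 42 = 1849 - 83 ≡ 17; y = λ·(41 - 17) - 0 ≡ 25. → (17, 25)
7P: (17, 25) + (42, 43). λ = (43 - 25)/(42 - 17) ≡ 18/25 mod 53. 25⁻¹ ≡ 17 (mod 53), so λ ≡ 41.
  x = λ² - 17 - 42 = 1681 - 59 ≡ 32; y = λ·(17 - 32) - 25 ≡ 49. → (32, 49)
8P: (32, 49) + (42, 43). λ = (43 - 49)/(42 - 32) ≡ 47/10 mod 53. 10⁻¹ ≡ 16 (mod 53) since 10·16 = 160 ≡ 1, so λ ≡ 10.
  x = λ² - 32 - 42 = 100 - 74 ≡ 26; y = λ·(32 - 26) - 49 ≡ 11. → (26, 11)
9P: (26, 11) + (42, 43). λ = (43 - 11)/(42 - 26) ≡ 32/16 mod 53. 16⁻¹ ≡ 10 (mod 53), so λ ≡ 2.
  x = λ² - 26 - 42 = 4 - 68 ≡ 42; y = λ·(26 - 42) - 11 ≡ 10. → (42, 10)
10P: (42, 10) + (42, 43): same x and y₁ ≡ -y₂, so the sum is 𝒪.
10P = 𝒪, so the order is 10.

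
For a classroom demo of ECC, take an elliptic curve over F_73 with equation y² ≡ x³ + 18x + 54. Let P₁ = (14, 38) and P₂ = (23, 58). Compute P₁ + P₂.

(14, 38) + (23, 58). λ = (58 - 38)/(23 - 14) ≡ 20/9 mod 73. 9⁻¹ ≡ 65 (mod 73), so λ ≡ 59.
  x = λ² - 14 - 23 = 3481 - 37 ≡ 13; y = λ·(14 - 13) - 38 ≡ 21. → (13, 21)

(13, 21)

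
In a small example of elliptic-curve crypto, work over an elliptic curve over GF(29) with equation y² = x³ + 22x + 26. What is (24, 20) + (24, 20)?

(1, 22)

tangent at (24, 20): λ = (3·24² + 22)/(2·20) ≡ 10/11. 11⁻¹ ≡ 8 (mod 29), so λ ≡ 10·8 ≡ 22.
  x = λ² - 24 - 24 = 484 - 48 ≡ 1; y = λ·(24 - 1) - 20 ≡ 22. → (1, 22)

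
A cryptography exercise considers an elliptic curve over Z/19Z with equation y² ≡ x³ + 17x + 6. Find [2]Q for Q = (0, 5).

tangent at (0, 5): λ = (3·0² + 17)/(2·5) ≡ 17/10. 10⁻¹ ≡ 2 (mod 19), so λ ≡ 17·2 ≡ 15.
  x = λ² - 0 - 0 = 225 - 0 ≡ 16; y = λ·(0 - 16) - 5 ≡ 2. → (16, 2)

(16, 2)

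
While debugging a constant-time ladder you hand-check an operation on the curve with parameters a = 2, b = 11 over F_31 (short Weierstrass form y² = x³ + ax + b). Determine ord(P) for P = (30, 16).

7

2P: tangent at (30, 16): λ = (3·30² + 2)/(2·16) ≡ 5/1. 1⁻¹ ≡ 1 (mod 31), so λ ≡ 5·1 ≡ 5.
  x = λ² - 30 - 30 = 25 - 60 ≡ 27; y = λ·(30 - 27) - 16 ≡ 30. → (27, 30)
3P: (27, 30) + (30, 16). λ = (16 - 30)/(30 - 27) ≡ 17/3 mod 31. 3⁻¹ ≡ 21 (mod 31), so λ ≡ 16.
  x = λ² - 27 - 30 = 256 - 57 ≡ 13; y = λ·(27 - 13) - 30 ≡ 8. → (13, 8)
4P: (13, 8) + (30, 16). λ = (16 - 8)/(30 - 13) ≡ 8/17 mod 31. 17⁻¹ ≡ 11 (mod 31), so λ ≡ 26.
  x = λ² - 13 - 30 = 676 - 43 ≡ 13; y = λ·(13 - 13) - 8 ≡ 23. → (13, 23)
5P: (13, 23) + (30, 16). λ = (16 - 23)/(30 - 13) ≡ 24/17 mod 31. 17⁻¹ ≡ 11 (mod 31) since 17·11 = 187 ≡ 1, so λ ≡ 16.
  x = λ² - 13 - 30 = 256 - 43 ≡ 27; y = λ·(13 - 27) - 23 ≡ 1. → (27, 1)
6P: (27, 1) + (30, 16). λ = (16 - 1)/(30 - 27) ≡ 15/3 mod 31. 3⁻¹ ≡ 21 (mod 31) since 3·21 = 63 ≡ 1, so λ ≡ 5.
  x = λ² - 27 - 30 = 25 - 57 ≡ 30; y = λ·(27 - 30) - 1 ≡ 15. → (30, 15)
7P: (30, 15) + (30, 16): same x and y₁ ≡ -y₂, so the sum is ∞.
7P = ∞, so the order is 7.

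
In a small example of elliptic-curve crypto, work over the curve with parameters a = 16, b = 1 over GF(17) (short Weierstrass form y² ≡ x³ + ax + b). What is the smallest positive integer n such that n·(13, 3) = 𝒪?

7

2P: tangent at (13, 3): λ = (3·13² + 16)/(2·3) ≡ 13/6. 6⁻¹ ≡ 3 (mod 17), so λ ≡ 13·3 ≡ 5.
  x = λ² - 13 - 13 = 25 - 26 ≡ 16; y = λ·(13 - 16) - 3 ≡ 16. → (16, 16)
3P: (16, 16) + (13, 3). λ = (3 - 16)/(13 - 16) ≡ 4/14 mod 17. 14⁻¹ ≡ 11 (mod 17) since 14·11 = 154 ≡ 1, so λ ≡ 10.
  x = λ² - 16 - 13 = 100 - 29 ≡ 3; y = λ·(16 - 3) - 16 ≡ 12. → (3, 12)
4P: (3, 12) + (13, 3). λ = (3 - 12)/(13 - 3) ≡ 8/10 mod 17. 10⁻¹ ≡ 12 (mod 17), so λ ≡ 11.
  x = λ² - 3 - 13 = 121 - 16 ≡ 3; y = λ·(3 - 3) - 12 ≡ 5. → (3, 5)
5P: (3, 5) + (13, 3). λ = (3 - 5)/(13 - 3) ≡ 15/10 mod 17. 10⁻¹ ≡ 12 (mod 17) since 10·12 = 120 ≡ 1, so λ ≡ 10.
  x = λ² - 3 - 13 = 100 - 16 ≡ 16; y = λ·(3 - 16) - 5 ≡ 1. → (16, 1)
6P: (16, 1) + (13, 3). λ = (3 - 1)/(13 - 16) ≡ 2/14 mod 17. 14⁻¹ ≡ 11 (mod 17), so λ ≡ 5.
  x = λ² - 16 - 13 = 25 - 29 ≡ 13; y = λ·(16 - 13) - 1 ≡ 14. → (13, 14)
7P: (13, 14) + (13, 3): same x and y₁ ≡ -y₂, so the sum is 𝒪.
7P = 𝒪, so the order is 7.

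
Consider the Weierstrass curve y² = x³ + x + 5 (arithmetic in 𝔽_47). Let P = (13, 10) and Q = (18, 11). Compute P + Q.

(1, 30)

(13, 10) + (18, 11). λ = (11 - 10)/(18 - 13) ≡ 1/5 mod 47. 5⁻¹ ≡ 19 (mod 47), so λ ≡ 19.
  x = λ² - 13 - 18 = 361 - 31 ≡ 1; y = λ·(13 - 1) - 10 ≡ 30. → (1, 30)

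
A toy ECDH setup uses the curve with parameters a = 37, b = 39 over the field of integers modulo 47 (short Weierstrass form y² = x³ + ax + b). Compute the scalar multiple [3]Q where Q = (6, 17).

(41, 20)

Repeated addition: build up to 3Q.
2Q: tangent at (6, 17): λ = (3·6² + 37)/(2·17) ≡ 4/34. 34⁻¹ ≡ 18 (mod 47) since 34·18 = 612 ≡ 1, so λ ≡ 4·18 ≡ 25.
  x = λ² - 6 - 6 = 625 - 12 ≡ 2; y = λ·(6 - 2) - 17 ≡ 36. → (2, 36)
3Q: (2, 36) + (6, 17). λ = (17 - 36)/(6 - 2) ≡ 28/4 mod 47. 4⁻¹ ≡ 12 (mod 47), so λ ≡ 7.
  x = λ² - 2 - 6 = 49 - 8 ≡ 41; y = λ·(2 - 41) - 36 ≡ 20. → (41, 20)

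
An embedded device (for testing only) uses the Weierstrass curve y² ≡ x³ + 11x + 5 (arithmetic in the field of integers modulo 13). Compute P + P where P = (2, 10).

(6, 1)

tangent at (2, 10): λ = (3·2² + 11)/(2·10) ≡ 10/7. 7⁻¹ ≡ 2 (mod 13) since 7·2 = 14 ≡ 1, so λ ≡ 10·2 ≡ 7.
  x = λ² - 2 - 2 = 49 - 4 ≡ 6; y = λ·(2 - 6) - 10 ≡ 1. → (6, 1)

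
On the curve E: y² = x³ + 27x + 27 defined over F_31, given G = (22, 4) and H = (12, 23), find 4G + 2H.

O

First 4G:
Double-and-add on 4 = (100)₂. Start with G = (22, 4) for the leading 1-bit.
double: tangent at (22, 4): λ = (3·22² + 27)/(2·4) ≡ 22/8. 8⁻¹ ≡ 4 (mod 31), so λ ≡ 22·4 ≡ 26.
  x = λ² - 22 - 22 = 676 - 44 ≡ 12; y = λ·(22 - 12) - 4 ≡ 8. → (12, 8)
double: tangent at (12, 8): λ = (3·12² + 27)/(2·8) ≡ 25/16. 16⁻¹ ≡ 2 (mod 31), so λ ≡ 25·2 ≡ 19.
  x = λ² - 12 - 12 = 361 - 24 ≡ 27; y = λ·(12 - 27) - 8 ≡ 17. → (27, 17)
4G = (27, 17).
Next 2H:
Repeated addition: build up to 2H.
2H: tangent at (12, 23): λ = (3·12² + 27)/(2·23) ≡ 25/15. 15⁻¹ ≡ 29 (mod 31) since 15·29 = 435 ≡ 1, so λ ≡ 25·29 ≡ 12.
  x = λ² - 12 - 12 = 144 - 24 ≡ 27; y = λ·(12 - 27) - 23 ≡ 14. → (27, 14)
2H = (27, 14).
Finally 4G + 2H:
(27, 17) + (27, 14): same x and y₁ ≡ -y₂, so the sum is 𝒪.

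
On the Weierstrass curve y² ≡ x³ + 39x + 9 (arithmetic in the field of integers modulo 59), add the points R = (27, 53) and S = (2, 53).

(27, 53) + (2, 53). λ = (53 - 53)/(2 - 27) ≡ 0/34 mod 59. 34⁻¹ ≡ 33 (mod 59) since 34·33 = 1122 ≡ 1, so λ ≡ 0.
  x = λ² - 27 - 2 = 0 - 29 ≡ 30; y = λ·(27 - 30) - 53 ≡ 6. → (30, 6)

(30, 6)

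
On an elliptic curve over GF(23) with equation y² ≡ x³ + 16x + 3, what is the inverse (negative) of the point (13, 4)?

-(13, 4) = (13, -4 mod 23) = (13, 19).

(13, 19)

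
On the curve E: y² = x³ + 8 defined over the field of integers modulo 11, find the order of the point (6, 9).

2P: tangent at (6, 9): λ = (3·6² + 0)/(2·9) ≡ 9/7. 7⁻¹ ≡ 8 (mod 11), so λ ≡ 9·8 ≡ 6.
  x = λ² - 6 - 6 = 36 - 12 ≡ 2; y = λ·(6 - 2) - 9 ≡ 4. → (2, 4)
3P: (2, 4) + (6, 9). λ = (9 - 4)/(6 - 2) ≡ 5/4 mod 11. 4⁻¹ ≡ 3 (mod 11) since 4·3 = 12 ≡ 1, so λ ≡ 4.
  x = λ² - 2 - 6 = 16 - 8 ≡ 8; y = λ·(2 - 8) - 4 ≡ 5. → (8, 5)
4P: (8, 5) + (6, 9). λ = (9 - 5)/(6 - 8) ≡ 4/9 mod 11. 9⁻¹ ≡ 5 (mod 11) since 9·5 = 45 ≡ 1, so λ ≡ 9.
  x = λ² - 8 - 6 = 81 - 14 ≡ 1; y = λ·(8 - 1) - 5 ≡ 3. → (1, 3)
5P: (1, 3) + (6, 9). λ = (9 - 3)/(6 - 1) ≡ 6/5 mod 11. 5⁻¹ ≡ 9 (mod 11) since 5·9 = 45 ≡ 1, so λ ≡ 10.
  x = λ² - 1 - 6 = 100 - 7 ≡ 5; y = λ·(1 - 5) - 3 ≡ 1. → (5, 1)
6P: (5, 1) + (6, 9). λ = (9 - 1)/(6 - 5) ≡ 8/1 mod 11. 1⁻¹ ≡ 1 (mod 11) since 1·1 = 1 ≡ 1, so λ ≡ 8.
  x = λ² - 5 - 6 = 64 - 11 ≡ 9; y = λ·(5 - 9) - 1 ≡ 0. → (9, 0)
7P: (9, 0) + (6, 9). λ = (9 - 0)/(6 - 9) ≡ 9/8 mod 11. 8⁻¹ ≡ 7 (mod 11), so λ ≡ 8.
  x = λ² - 9 - 6 = 64 - 15 ≡ 5; y = λ·(9 - 5) - 0 ≡ 10. → (5, 10)
8P: (5, 10) + (6, 9). λ = (9 - 10)/(6 - 5) ≡ 10/1 mod 11. 1⁻¹ ≡ 1 (mod 11) since 1·1 = 1 ≡ 1, so λ ≡ 10.
  x = λ² - 5 - 6 = 100 - 11 ≡ 1; y = λ·(5 - 1) - 10 ≡ 8. → (1, 8)
9P: (1, 8) + (6, 9). λ = (9 - 8)/(6 - 1) ≡ 1/5 mod 11. 5⁻¹ ≡ 9 (mod 11) since 5·9 = 45 ≡ 1, so λ ≡ 9.
  x = λ² - 1 - 6 = 81 - 7 ≡ 8; y = λ·(1 - 8) - 8 ≡ 6. → (8, 6)
10P: (8, 6) + (6, 9). λ = (9 - 6)/(6 - 8) ≡ 3/9 mod 11. 9⁻¹ ≡ 5 (mod 11), so λ ≡ 4.
  x = λ² - 8 - 6 = 16 - 14 ≡ 2; y = λ·(8 - 2) - 6 ≡ 7. → (2, 7)
11P: (2, 7) + (6, 9). λ = (9 - 7)/(6 - 2) ≡ 2/4 mod 11. 4⁻¹ ≡ 3 (mod 11) since 4·3 = 12 ≡ 1, so λ ≡ 6.
  x = λ² - 2 - 6 = 36 - 8 ≡ 6; y = λ·(2 - 6) - 7 ≡ 2. → (6, 2)
12P: (6, 2) + (6, 9): same x and y₁ ≡ -y₂, so the sum is ∞.
12P = ∞, so the order is 12.

12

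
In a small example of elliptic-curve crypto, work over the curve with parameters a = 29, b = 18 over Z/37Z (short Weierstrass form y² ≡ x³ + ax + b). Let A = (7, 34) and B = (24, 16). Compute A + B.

(2, 26)

(7, 34) + (24, 16). λ = (16 - 34)/(24 - 7) ≡ 19/17 mod 37. 17⁻¹ ≡ 24 (mod 37), so λ ≡ 12.
  x = λ² - 7 - 24 = 144 - 31 ≡ 2; y = λ·(7 - 2) - 34 ≡ 26. → (2, 26)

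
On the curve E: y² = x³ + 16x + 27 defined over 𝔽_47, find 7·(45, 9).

Write G = (45, 9).
Repeated addition: build up to 7G.
2G: tangent at (45, 9): λ = (3·45² + 16)/(2·9) ≡ 28/18. 18⁻¹ ≡ 34 (mod 47) since 18·34 = 612 ≡ 1, so λ ≡ 28·34 ≡ 12.
  x = λ² - 45 - 45 = 144 - 90 ≡ 7; y = λ·(45 - 7) - 9 ≡ 24. → (7, 24)
3G: (7, 24) + (45, 9). λ = (9 - 24)/(45 - 7) ≡ 32/38 mod 47. 38⁻¹ ≡ 26 (mod 47), so λ ≡ 33.
  x = λ² - 7 - 45 = 1089 - 52 ≡ 3; y = λ·(7 - 3) - 24 ≡ 14. → (3, 14)
4G: (3, 14) + (45, 9). λ = (9 - 14)/(45 - 3) ≡ 42/42 mod 47. 42⁻¹ ≡ 28 (mod 47) since 42·28 = 1176 ≡ 1, so λ ≡ 1.
  x = λ² - 3 - 45 = 1 - 48 ≡ 0; y = λ·(3 - 0) - 14 ≡ 36. → (0, 36)
5G: (0, 36) + (45, 9). λ = (9 - 36)/(45 - 0) ≡ 20/45 mod 47. 45⁻¹ ≡ 23 (mod 47), so λ ≡ 37.
  x = λ² - 0 - 45 = 1369 - 45 ≡ 8; y = λ·(0 - 8) - 36 ≡ 44. → (8, 44)
6G: (8, 44) + (45, 9). λ = (9 - 44)/(45 - 8) ≡ 12/37 mod 47. 37⁻¹ ≡ 14 (mod 47) since 37·14 = 518 ≡ 1, so λ ≡ 27.
  x = λ² - 8 - 45 = 729 - 53 ≡ 18; y = λ·(8 - 18) - 44 ≡ 15. → (18, 15)
7G: (18, 15) + (45, 9). λ = (9 - 15)/(45 - 18) ≡ 41/27 mod 47. 27⁻¹ ≡ 7 (mod 47) since 27·7 = 189 ≡ 1, so λ ≡ 5.
  x = λ² - 18 - 45 = 25 - 63 ≡ 9; y = λ·(18 - 9) - 15 ≡ 30. → (9, 30)

(9, 30)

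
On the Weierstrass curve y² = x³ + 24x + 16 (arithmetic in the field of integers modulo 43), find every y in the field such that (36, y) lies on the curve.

8, 35

x³ + 24x + 16 = 47536 ≡ 21 (mod 43).
Square roots of 21 mod 43: 8 and 35 (since 8² = 64 ≡ 21).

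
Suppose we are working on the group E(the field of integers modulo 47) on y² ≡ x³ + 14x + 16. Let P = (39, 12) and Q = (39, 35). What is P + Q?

O

The two points share x = 39 and their y-coordinates satisfy 12 + 35 ≡ 0 (mod 47), so they are inverses. Their sum is O.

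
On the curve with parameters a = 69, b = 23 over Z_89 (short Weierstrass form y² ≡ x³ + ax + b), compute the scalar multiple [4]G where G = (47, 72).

Repeated addition: build up to 4G.
2G: tangent at (47, 72): λ = (3·47² + 69)/(2·72) ≡ 21/55. 55⁻¹ ≡ 34 (mod 89), so λ ≡ 21·34 ≡ 2.
  x = λ² - 47 - 47 = 4 - 94 ≡ 88; y = λ·(47 - 88) - 72 ≡ 24. → (88, 24)
3G: (88, 24) + (47, 72). λ = (72 - 24)/(47 - 88) ≡ 48/48 mod 89. 48⁻¹ ≡ 13 (mod 89), so λ ≡ 1.
  x = λ² - 88 - 47 = 1 - 135 ≡ 44; y = λ·(88 - 44) - 24 ≡ 20. → (44, 20)
4G: (44, 20) + (47, 72). λ = (72 - 20)/(47 - 44) ≡ 52/3 mod 89. 3⁻¹ ≡ 30 (mod 89) since 3·30 = 90 ≡ 1, so λ ≡ 47.
  x = λ² - 44 - 47 = 2209 - 91 ≡ 71; y = λ·(44 - 71) - 20 ≡ 46. → (71, 46)

(71, 46)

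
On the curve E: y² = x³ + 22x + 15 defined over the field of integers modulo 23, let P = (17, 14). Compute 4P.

(8, 6)

Repeated addition: build up to 4P.
2P: tangent at (17, 14): λ = (3·17² + 22)/(2·14) ≡ 15/5. 5⁻¹ ≡ 14 (mod 23), so λ ≡ 15·14 ≡ 3.
  x = λ² - 17 - 17 = 9 - 34 ≡ 21; y = λ·(17 - 21) - 14 ≡ 20. → (21, 20)
3P: (21, 20) + (17, 14). λ = (14 - 20)/(17 - 21) ≡ 17/19 mod 23. 19⁻¹ ≡ 17 (mod 23), so λ ≡ 13.
  x = λ² - 21 - 17 = 169 - 38 ≡ 16; y = λ·(21 - 16) - 20 ≡ 22. → (16, 22)
4P: (16, 22) + (17, 14). λ = (14 - 22)/(17 - 16) ≡ 15/1 mod 23. 1⁻¹ ≡ 1 (mod 23), so λ ≡ 15.
  x = λ² - 16 - 17 = 225 - 33 ≡ 8; y = λ·(16 - 8) - 22 ≡ 6. → (8, 6)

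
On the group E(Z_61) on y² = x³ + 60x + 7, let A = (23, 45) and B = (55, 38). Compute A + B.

(23, 45) + (55, 38). λ = (38 - 45)/(55 - 23) ≡ 54/32 mod 61. 32⁻¹ ≡ 21 (mod 61) since 32·21 = 672 ≡ 1, so λ ≡ 36.
  x = λ² - 23 - 55 = 1296 - 78 ≡ 59; y = λ·(23 - 59) - 45 ≡ 1. → (59, 1)

(59, 1)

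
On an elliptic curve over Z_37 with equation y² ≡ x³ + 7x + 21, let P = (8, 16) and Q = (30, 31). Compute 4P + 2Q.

(30, 31)

First 4P:
Repeated addition: build up to 4P.
2P: tangent at (8, 16): λ = (3·8² + 7)/(2·16) ≡ 14/32. 32⁻¹ ≡ 22 (mod 37) since 32·22 = 704 ≡ 1, so λ ≡ 14·22 ≡ 12.
  x = λ² - 8 - 8 = 144 - 16 ≡ 17; y = λ·(8 - 17) - 16 ≡ 24. → (17, 24)
3P: (17, 24) + (8, 16). λ = (16 - 24)/(8 - 17) ≡ 29/28 mod 37. 28⁻¹ ≡ 4 (mod 37) since 28·4 = 112 ≡ 1, so λ ≡ 5.
  x = λ² - 17 - 8 = 25 - 25 ≡ 0; y = λ·(17 - 0) - 24 ≡ 24. → (0, 24)
4P: (0, 24) + (8, 16). λ = (16 - 24)/(8 - 0) ≡ 29/8 mod 37. 8⁻¹ ≡ 14 (mod 37), so λ ≡ 36.
  x = λ² - 0 - 8 = 1296 - 8 ≡ 30; y = λ·(0 - 30) - 24 ≡ 6. → (30, 6)
4P = (30, 6).
Next 2Q:
Repeated addition: build up to 2Q.
2Q: tangent at (30, 31): λ = (3·30² + 7)/(2·31) ≡ 6/25. 25⁻¹ ≡ 3 (mod 37) since 25·3 = 75 ≡ 1, so λ ≡ 6·3 ≡ 18.
  x = λ² - 30 - 30 = 324 - 60 ≡ 5; y = λ·(30 - 5) - 31 ≡ 12. → (5, 12)
2Q = (5, 12).
Finally 4P + 2Q:
(30, 6) + (5, 12). λ = (12 - 6)/(5 - 30) ≡ 6/12 mod 37. 12⁻¹ ≡ 34 (mod 37) since 12·34 = 408 ≡ 1, so λ ≡ 19.
  x = λ² - 30 - 5 = 361 - 35 ≡ 30; y = λ·(30 - 30) - 6 ≡ 31. → (30, 31)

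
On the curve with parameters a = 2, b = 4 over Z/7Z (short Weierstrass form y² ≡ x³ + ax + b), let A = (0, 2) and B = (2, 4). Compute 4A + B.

First 4A:
Repeated addition: build up to 4A.
2A: tangent at (0, 2): λ = (3·0² + 2)/(2·2) ≡ 2/4. 4⁻¹ ≡ 2 (mod 7), so λ ≡ 2·2 ≡ 4.
  x = λ² - 0 - 0 = 16 - 0 ≡ 2; y = λ·(0 - 2) - 2 ≡ 4. → (2, 4)
3A: (2, 4) + (0, 2). λ = (2 - 4)/(0 - 2) ≡ 5/5 mod 7. 5⁻¹ ≡ 3 (mod 7), so λ ≡ 1.
  x = λ² - 2 - 0 = 1 - 2 ≡ 6; y = λ·(2 - 6) - 4 ≡ 6. → (6, 6)
4A: (6, 6) + (0, 2). λ = (2 - 6)/(0 - 6) ≡ 3/1 mod 7. 1⁻¹ ≡ 1 (mod 7) since 1·1 = 1 ≡ 1, so λ ≡ 3.
  x = λ² - 6 - 0 = 9 - 6 ≡ 3; y = λ·(6 - 3) - 6 ≡ 3. → (3, 3)
4A = (3, 3).
Finally 4A + B:
(3, 3) + (2, 4). λ = (4 - 3)/(2 - 3) ≡ 1/6 mod 7. 6⁻¹ ≡ 6 (mod 7), so λ ≡ 6.
  x = λ² - 3 - 2 = 36 - 5 ≡ 3; y = λ·(3 - 3) - 3 ≡ 4. → (3, 4)

(3, 4)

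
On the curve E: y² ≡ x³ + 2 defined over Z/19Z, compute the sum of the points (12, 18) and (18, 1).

(12, 18) + (18, 1). λ = (1 - 18)/(18 - 12) ≡ 2/6 mod 19. 6⁻¹ ≡ 16 (mod 19) since 6·16 = 96 ≡ 1, so λ ≡ 13.
  x = λ² - 12 - 18 = 169 - 30 ≡ 6; y = λ·(12 - 6) - 18 ≡ 3. → (6, 3)

(6, 3)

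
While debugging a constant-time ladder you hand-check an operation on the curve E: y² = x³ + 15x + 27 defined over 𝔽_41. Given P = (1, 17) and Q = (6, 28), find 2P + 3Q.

(1, 17)

First 2P:
Repeated addition: build up to 2P.
2P: tangent at (1, 17): λ = (3·1² + 15)/(2·17) ≡ 18/34. 34⁻¹ ≡ 35 (mod 41), so λ ≡ 18·35 ≡ 15.
  x = λ² - 1 - 1 = 225 - 2 ≡ 18; y = λ·(1 - 18) - 17 ≡ 15. → (18, 15)
2P = (18, 15).
Next 3Q:
Repeated addition: build up to 3Q.
2Q: tangent at (6, 28): λ = (3·6² + 15)/(2·28) ≡ 0/15. 15⁻¹ ≡ 11 (mod 41) since 15·11 = 165 ≡ 1, so λ ≡ 0·11 ≡ 0.
  x = λ² - 6 - 6 = 0 - 12 ≡ 29; y = λ·(6 - 29) - 28 ≡ 13. → (29, 13)
3Q: (29, 13) + (6, 28). λ = (28 - 13)/(6 - 29) ≡ 15/18 mod 41. 18⁻¹ ≡ 16 (mod 41) since 18·16 = 288 ≡ 1, so λ ≡ 35.
  x = λ² - 29 - 6 = 1225 - 35 ≡ 1; y = λ·(29 - 1) - 13 ≡ 24. → (1, 24)
3Q = (1, 24).
Finally 2P + 3Q:
(18, 15) + (1, 24). λ = (24 - 15)/(1 - 18) ≡ 9/24 mod 41. 24⁻¹ ≡ 12 (mod 41) since 24·12 = 288 ≡ 1, so λ ≡ 26.
  x = λ² - 18 - 1 = 676 - 19 ≡ 1; y = λ·(18 - 1) - 15 ≡ 17. → (1, 17)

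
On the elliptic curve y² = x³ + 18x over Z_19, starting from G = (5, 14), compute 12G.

(6, 1)

Double-and-add on 12 = (1100)₂. Start with G = (5, 14) for the leading 1-bit.
double: tangent at (5, 14): λ = (3·5² + 18)/(2·14) ≡ 17/9. 9⁻¹ ≡ 17 (mod 19), so λ ≡ 17·17 ≡ 4.
  x = λ² - 5 - 5 = 16 - 10 ≡ 6; y = λ·(5 - 6) - 14 ≡ 1. → (6, 1)
add G: (6, 1) + (5, 14). λ = (14 - 1)/(5 - 6) ≡ 13/18 mod 19. 18⁻¹ ≡ 18 (mod 19), so λ ≡ 6.
  x = λ² - 6 - 5 = 36 - 11 ≡ 6; y = λ·(6 - 6) - 1 ≡ 18. → (6, 18)
double: tangent at (6, 18): λ = (3·6² + 18)/(2·18) ≡ 12/17. 17⁻¹ ≡ 9 (mod 19), so λ ≡ 12·9 ≡ 13.
  x = λ² - 6 - 6 = 169 - 12 ≡ 5; y = λ·(6 - 5) - 18 ≡ 14. → (5, 14)
double: tangent at (5, 14): λ = (3·5² + 18)/(2·14) ≡ 17/9. 9⁻¹ ≡ 17 (mod 19) since 9·17 = 153 ≡ 1, so λ ≡ 17·17 ≡ 4.
  x = λ² - 5 - 5 = 16 - 10 ≡ 6; y = λ·(5 - 6) - 14 ≡ 1. → (6, 1)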